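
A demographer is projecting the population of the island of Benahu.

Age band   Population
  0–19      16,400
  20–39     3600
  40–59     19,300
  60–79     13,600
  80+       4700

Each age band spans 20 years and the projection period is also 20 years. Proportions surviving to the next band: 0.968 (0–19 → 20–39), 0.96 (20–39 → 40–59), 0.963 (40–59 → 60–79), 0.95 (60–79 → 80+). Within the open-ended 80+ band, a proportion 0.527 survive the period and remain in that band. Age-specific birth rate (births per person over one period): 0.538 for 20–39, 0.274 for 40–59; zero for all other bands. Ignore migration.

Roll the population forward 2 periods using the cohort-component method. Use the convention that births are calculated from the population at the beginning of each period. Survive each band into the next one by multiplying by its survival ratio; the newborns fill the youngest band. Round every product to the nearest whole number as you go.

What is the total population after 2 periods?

After projecting period 1:
Births: 3600 × 0.538 = 1937, 19300 × 0.274 = 5288 → total 7225
20–39: 16400 × 0.968 = 15875
40–59: 3600 × 0.96 = 3456
60–79: 19300 × 0.963 = 18586
80+: 13600 × 0.95 + 4700 × 0.527 = 12920 + 2477 = 15397
Population now: 0–19=7225, 20–39=15875, 40–59=3456, 60–79=18586, 80+=15397
After projecting period 2:
Births: 15875 × 0.538 = 8541, 3456 × 0.274 = 947 → total 9488
20–39: 7225 × 0.968 = 6994
40–59: 15875 × 0.96 = 15240
60–79: 3456 × 0.963 = 3328
80+: 18586 × 0.95 + 15397 × 0.527 = 17657 + 8114 = 25771
Population now: 0–19=9488, 20–39=6994, 40–59=15240, 60–79=3328, 80+=25771
Total after period 2: 9488 + 6994 + 15240 + 3328 + 25771 = 60821

60821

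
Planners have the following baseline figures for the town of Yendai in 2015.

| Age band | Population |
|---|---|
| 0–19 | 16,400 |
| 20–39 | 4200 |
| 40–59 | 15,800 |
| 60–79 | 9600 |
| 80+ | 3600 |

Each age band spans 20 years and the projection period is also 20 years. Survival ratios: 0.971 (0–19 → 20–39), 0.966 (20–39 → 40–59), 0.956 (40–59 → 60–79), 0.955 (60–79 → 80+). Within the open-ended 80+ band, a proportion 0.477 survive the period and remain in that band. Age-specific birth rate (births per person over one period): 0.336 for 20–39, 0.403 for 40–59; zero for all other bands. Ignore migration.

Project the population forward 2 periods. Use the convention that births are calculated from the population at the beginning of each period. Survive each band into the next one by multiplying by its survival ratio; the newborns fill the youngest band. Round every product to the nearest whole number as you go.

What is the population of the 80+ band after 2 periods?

Let band 1 be 0–19 through band 5 = 80+.
Period 1.
Births: 4200 * 0.336 = 1411  |  15800 * 0.403 = 6367 ⇒ total 7778
Band 2: 16400 * 0.971 = 15924
Band 3: 4200 * 0.966 = 4057
Band 4: 15800 * 0.956 = 15105
Band 5: 9600 * 0.955 + 3600 * 0.477 = 9168 + 1717 = 10885
Population now: 0–19=7778, 20–39=15924, 40–59=4057, 60–79=15105, 80+=10885
Period 2.
Births: 15924 * 0.336 = 5350  |  4057 * 0.403 = 1635 ⇒ total 6985
Band 2: 7778 * 0.971 = 7552
Band 3: 15924 * 0.966 = 15383
Band 4: 4057 * 0.956 = 3878
Band 5: 15105 * 0.955 + 10885 * 0.477 = 14425 + 5192 = 19617
Population now: 0–19=6985, 20–39=7552, 40–59=15383, 60–79=3878, 80+=19617

19617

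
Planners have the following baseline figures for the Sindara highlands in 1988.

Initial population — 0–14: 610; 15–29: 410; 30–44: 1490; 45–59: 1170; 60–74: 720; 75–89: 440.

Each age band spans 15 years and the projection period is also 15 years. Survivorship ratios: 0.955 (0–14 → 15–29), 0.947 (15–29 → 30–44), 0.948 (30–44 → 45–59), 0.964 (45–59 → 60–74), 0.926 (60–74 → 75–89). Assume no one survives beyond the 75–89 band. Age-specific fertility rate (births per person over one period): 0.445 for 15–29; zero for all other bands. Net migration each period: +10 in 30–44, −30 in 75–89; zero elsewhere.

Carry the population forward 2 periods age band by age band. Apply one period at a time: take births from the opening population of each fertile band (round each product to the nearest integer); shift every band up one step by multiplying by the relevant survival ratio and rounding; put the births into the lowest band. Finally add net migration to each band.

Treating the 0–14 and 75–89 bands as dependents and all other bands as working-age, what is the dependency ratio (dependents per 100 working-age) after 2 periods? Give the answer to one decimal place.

51.5

Call the groups 1 to 6, youngest first.
[period 1]
Births: 410 × 0.445 = 182
Group 2: 610 × 0.955 = 583
Group 3: 410 × 0.947 = 388
Group 4: 1490 × 0.948 = 1413
Group 5: 1170 × 0.964 = 1128
Group 6: 720 × 0.926 = 667
Net migration: Group 3 + 10 → 398; Group 6 − 30 → 637
Population now: 0–14=182, 15–29=583, 30–44=398, 45–59=1413, 60–74=1128, 75–89=637
[period 2]
Births: 583 × 0.445 = 259
Group 2: 182 × 0.955 = 174
Group 3: 583 × 0.947 = 552
Group 4: 398 × 0.948 = 377
Group 5: 1413 × 0.964 = 1362
Group 6: 1128 × 0.926 = 1045
Net migration: Group 3 + 10 → 562; Group 6 − 30 → 1015
Population now: 0–14=259, 15–29=174, 30–44=562, 45–59=377, 60–74=1362, 75–89=1015
Dependents (band 0–14 + band 75–89) = 259 + 1015 = 1274; working-age = 2475; ratio = 1274/2475 × 100 = 51.5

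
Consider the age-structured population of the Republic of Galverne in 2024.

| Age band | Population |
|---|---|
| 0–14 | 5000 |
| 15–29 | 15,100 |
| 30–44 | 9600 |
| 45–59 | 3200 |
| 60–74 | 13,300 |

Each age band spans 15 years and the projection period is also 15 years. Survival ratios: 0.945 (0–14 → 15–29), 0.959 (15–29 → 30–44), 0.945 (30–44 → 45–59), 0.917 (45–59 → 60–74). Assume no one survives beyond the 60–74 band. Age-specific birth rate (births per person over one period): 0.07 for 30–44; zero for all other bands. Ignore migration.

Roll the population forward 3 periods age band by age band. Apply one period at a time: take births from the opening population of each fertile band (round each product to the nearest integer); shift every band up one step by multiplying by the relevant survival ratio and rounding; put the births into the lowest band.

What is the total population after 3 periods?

Period 1.
Births: 9600 × 0.07 = 672
15–29: 5000 × 0.945 = 4725
30–44: 15100 × 0.959 = 14481
45–59: 9600 × 0.945 = 9072
60–74: 3200 × 0.917 = 2934
End of period: [672, 4725, 14481, 9072, 2934]
Period 2.
Births: 14481 × 0.07 = 1014
15–29: 672 × 0.945 = 635
30–44: 4725 × 0.959 = 4531
45–59: 14481 × 0.945 = 13685
60–74: 9072 × 0.917 = 8319
End of period: [1014, 635, 4531, 13685, 8319]
Period 3.
Births: 4531 × 0.07 = 317
15–29: 1014 × 0.945 = 958
30–44: 635 × 0.959 = 609
45–59: 4531 × 0.945 = 4282
60–74: 13685 × 0.917 = 12549
End of period: [317, 958, 609, 4282, 12549]
Total after period 3: 317 + 958 + 609 + 4282 + 12549 = 18715

18715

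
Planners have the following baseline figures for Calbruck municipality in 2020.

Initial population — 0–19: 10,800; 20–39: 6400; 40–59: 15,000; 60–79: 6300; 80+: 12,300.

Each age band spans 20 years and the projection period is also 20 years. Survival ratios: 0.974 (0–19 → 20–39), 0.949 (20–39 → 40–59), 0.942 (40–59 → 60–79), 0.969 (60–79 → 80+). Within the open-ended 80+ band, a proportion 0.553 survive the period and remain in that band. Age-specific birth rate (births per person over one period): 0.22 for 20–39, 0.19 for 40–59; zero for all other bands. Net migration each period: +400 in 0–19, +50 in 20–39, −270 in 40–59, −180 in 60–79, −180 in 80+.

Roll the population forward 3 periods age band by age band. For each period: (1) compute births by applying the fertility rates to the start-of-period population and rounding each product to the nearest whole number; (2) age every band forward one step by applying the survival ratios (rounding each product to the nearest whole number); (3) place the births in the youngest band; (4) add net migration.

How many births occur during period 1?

4258

Period 1:
Births: 6400 × 0.22 = 1408  |  15000 × 0.19 = 2850 ⇒ total 4258
20–39: 10800 × 0.974 = 10519
40–59: 6400 × 0.949 = 6074
60–79: 15000 × 0.942 = 14130
80+: 6300 × 0.969 + 12300 × 0.553 = 6105 + 6802 = 12907
Net migration: 0–19 + 400 → 4658; 20–39 + 50 → 10569; 40–59 − 270 → 5804; 60–79 − 180 → 13950; 80+ − 180 → 12727
Giving 4658 / 10569 / 5804 / 13950 / 12727.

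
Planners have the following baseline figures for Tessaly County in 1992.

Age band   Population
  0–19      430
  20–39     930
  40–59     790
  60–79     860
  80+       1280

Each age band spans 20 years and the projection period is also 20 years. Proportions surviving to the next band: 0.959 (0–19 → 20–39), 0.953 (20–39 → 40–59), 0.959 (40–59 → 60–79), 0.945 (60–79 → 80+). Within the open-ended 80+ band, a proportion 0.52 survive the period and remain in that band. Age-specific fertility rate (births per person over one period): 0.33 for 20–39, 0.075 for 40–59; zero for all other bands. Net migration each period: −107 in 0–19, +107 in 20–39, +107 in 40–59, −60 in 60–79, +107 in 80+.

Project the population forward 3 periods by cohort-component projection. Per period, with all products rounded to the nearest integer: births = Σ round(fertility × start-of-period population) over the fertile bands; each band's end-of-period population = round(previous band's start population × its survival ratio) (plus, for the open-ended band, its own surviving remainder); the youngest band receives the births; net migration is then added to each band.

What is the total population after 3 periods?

3034

Numbering the groups 1..5 from youngest to oldest:
Period 1.
Births: 930 × 0.33 = 307  |  790 × 0.075 = 59 — total 366
Group 2: 430 × 0.959 = 412
Group 3: 930 × 0.953 = 886
Group 4: 790 × 0.959 = 758
Group 5: 860 × 0.945 + 1280 × 0.52 = 813 + 666 = 1479
Net migration: Group 1 − 107 → 259; Group 2 + 107 → 519; Group 3 + 107 → 993; Group 4 − 60 → 698; Group 5 + 107 → 1586
End of period: [259, 519, 993, 698, 1586]
Period 2.
Births: 519 × 0.33 = 171  |  993 × 0.075 = 74 — total 245
Group 2: 259 × 0.959 = 248
Group 3: 519 × 0.953 = 495
Group 4: 993 × 0.959 = 952
Group 5: 698 × 0.945 + 1586 × 0.52 = 660 + 825 = 1485
Net migration: Group 1 − 107 → 138; Group 2 + 107 → 355; Group 3 + 107 → 602; Group 4 − 60 → 892; Group 5 + 107 → 1592
End of period: [138, 355, 602, 892, 1592]
Period 3.
Births: 355 × 0.33 = 117  |  602 × 0.075 = 45 — total 162
Group 2: 138 × 0.959 = 132
Group 3: 355 × 0.953 = 338
Group 4: 602 × 0.959 = 577
Group 5: 892 × 0.945 + 1592 × 0.52 = 843 + 828 = 1671
Net migration: Group 1 − 107 → 55; Group 2 + 107 → 239; Group 3 + 107 → 445; Group 4 − 60 → 517; Group 5 + 107 → 1778
End of period: [55, 239, 445, 517, 1778]
Total after period 3: 55 + 239 + 445 + 517 + 1778 = 3034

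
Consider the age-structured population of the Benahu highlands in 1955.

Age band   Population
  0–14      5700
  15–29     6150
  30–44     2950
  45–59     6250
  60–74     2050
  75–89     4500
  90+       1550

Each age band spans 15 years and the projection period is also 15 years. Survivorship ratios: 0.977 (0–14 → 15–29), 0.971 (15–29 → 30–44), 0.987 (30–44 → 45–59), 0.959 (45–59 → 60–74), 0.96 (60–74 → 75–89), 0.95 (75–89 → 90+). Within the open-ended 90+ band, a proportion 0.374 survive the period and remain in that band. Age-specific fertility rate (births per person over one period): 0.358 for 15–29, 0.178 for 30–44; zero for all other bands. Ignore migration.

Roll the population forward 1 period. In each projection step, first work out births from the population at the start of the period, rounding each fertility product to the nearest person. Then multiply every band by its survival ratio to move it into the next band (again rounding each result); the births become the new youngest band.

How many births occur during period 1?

— Period 1 —
Births: 6150 × 0.358 = 2202, 2950 × 0.178 = 525 — total 2727
15–29: 5700 × 0.977 = 5569
30–44: 6150 × 0.971 = 5972
45–59: 2950 × 0.987 = 2912
60–74: 6250 × 0.959 = 5994
75–89: 2050 × 0.96 = 1968
90+: 4500 × 0.95 + 1550 × 0.374 = 4275 + 580 = 4855
Giving 2727 / 5569 / 5972 / 2912 / 5994 / 1968 / 4855.

2727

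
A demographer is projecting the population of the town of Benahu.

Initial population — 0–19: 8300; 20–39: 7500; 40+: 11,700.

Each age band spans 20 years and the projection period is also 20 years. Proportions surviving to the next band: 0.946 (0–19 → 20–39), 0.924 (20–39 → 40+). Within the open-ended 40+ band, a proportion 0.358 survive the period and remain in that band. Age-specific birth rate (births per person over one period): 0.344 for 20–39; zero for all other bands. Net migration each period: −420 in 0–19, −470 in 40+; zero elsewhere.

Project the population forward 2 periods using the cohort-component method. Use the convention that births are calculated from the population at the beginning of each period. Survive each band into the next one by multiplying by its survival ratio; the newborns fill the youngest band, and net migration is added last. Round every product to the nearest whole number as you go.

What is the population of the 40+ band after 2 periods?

Let band 1 be 0–19 through band 3 = 40+.
[period 1]
Births: 7500 × 0.344 = 2580
Band 2: 8300 × 0.946 = 7852
Band 3: 7500 × 0.924 + 11700 × 0.358 = 6930 + 4189 = 11119
Net migration: Band 1 − 420 → 2160; Band 3 − 470 → 10649
End of period: [2160, 7852, 10649]
[period 2]
Births: 7852 × 0.344 = 2701
Band 2: 2160 × 0.946 = 2043
Band 3: 7852 × 0.924 + 10649 × 0.358 = 7255 + 3812 = 11067
Net migration: Band 1 − 420 → 2281; Band 3 − 470 → 10597
End of period: [2281, 2043, 10597]

10597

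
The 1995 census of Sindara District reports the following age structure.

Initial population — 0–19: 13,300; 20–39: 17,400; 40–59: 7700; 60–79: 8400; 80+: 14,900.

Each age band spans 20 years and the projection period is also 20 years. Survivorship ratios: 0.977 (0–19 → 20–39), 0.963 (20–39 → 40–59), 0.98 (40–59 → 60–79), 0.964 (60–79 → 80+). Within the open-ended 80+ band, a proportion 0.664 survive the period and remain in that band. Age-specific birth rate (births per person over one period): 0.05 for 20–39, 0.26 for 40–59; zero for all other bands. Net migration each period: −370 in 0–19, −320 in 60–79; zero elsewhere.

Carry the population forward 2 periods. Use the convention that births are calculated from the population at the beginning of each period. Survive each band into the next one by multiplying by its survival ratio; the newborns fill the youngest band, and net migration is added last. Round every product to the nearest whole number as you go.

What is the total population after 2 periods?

Call the bands 1 to 5, youngest first.
Period 1:
Births: 17400 * 0.05 = 870  |  7700 * 0.26 = 2002 — total 2872
Band 2: 13300 * 0.977 = 12994
Band 3: 17400 * 0.963 = 16756
Band 4: 7700 * 0.98 = 7546
Band 5: 8400 * 0.964 + 14900 * 0.664 = 8098 + 9894 = 17992
Net migration: Band 1 − 370 → 2502; Band 4 − 320 → 7226
Giving 2502 / 12994 / 16756 / 7226 / 17992.
Period 2:
Births: 12994 * 0.05 = 650  |  16756 * 0.26 = 4357 — total 5007
Band 2: 2502 * 0.977 = 2444
Band 3: 12994 * 0.963 = 12513
Band 4: 16756 * 0.98 = 16421
Band 5: 7226 * 0.964 + 17992 * 0.664 = 6966 + 11947 = 18913
Net migration: Band 1 − 370 → 4637; Band 4 − 320 → 16101
Giving 4637 / 2444 / 12513 / 16101 / 18913.
Total after period 2: 4637 + 2444 + 12513 + 16101 + 18913 = 54608

54608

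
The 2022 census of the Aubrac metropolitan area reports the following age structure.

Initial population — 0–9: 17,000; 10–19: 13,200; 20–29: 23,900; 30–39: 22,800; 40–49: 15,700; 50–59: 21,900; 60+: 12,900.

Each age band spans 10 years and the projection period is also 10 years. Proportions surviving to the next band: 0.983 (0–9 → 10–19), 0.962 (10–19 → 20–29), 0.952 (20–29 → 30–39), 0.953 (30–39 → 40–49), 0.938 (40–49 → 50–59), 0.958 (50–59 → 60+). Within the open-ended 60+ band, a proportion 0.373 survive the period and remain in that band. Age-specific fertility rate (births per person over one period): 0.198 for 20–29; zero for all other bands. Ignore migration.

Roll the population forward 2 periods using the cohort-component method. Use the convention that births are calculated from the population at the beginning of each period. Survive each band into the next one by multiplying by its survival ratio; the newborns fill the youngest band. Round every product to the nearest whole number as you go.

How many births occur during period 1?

4732

— Period 1 —
Births: 23900 × 0.198 = 4732
10–19: 17000 × 0.983 = 16711
20–29: 13200 × 0.962 = 12698
30–39: 23900 × 0.952 = 22753
40–49: 22800 × 0.953 = 21728
50–59: 15700 × 0.938 = 14727
60+: 21900 × 0.958 + 12900 × 0.373 = 20980 + 4812 = 25792
Giving 4732 / 16711 / 12698 / 22753 / 21728 / 14727 / 25792.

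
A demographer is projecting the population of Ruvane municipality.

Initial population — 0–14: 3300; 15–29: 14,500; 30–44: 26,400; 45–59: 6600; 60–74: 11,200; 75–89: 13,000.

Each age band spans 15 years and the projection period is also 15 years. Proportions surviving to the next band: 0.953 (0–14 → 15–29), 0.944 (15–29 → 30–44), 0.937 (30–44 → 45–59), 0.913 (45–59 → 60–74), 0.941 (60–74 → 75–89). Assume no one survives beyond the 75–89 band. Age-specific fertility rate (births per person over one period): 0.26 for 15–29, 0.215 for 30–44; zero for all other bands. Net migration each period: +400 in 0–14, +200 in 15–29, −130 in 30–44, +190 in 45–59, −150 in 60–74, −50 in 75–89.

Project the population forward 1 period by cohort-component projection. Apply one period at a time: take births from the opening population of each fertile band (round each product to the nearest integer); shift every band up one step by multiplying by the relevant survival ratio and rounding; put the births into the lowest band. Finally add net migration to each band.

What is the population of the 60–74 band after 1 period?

5876

After projecting period 1:
Births: 14500 × 0.26 = 3770  |  26400 × 0.215 = 5676 ⇒ total 9446
15–29: 3300 × 0.953 = 3145
30–44: 14500 × 0.944 = 13688
45–59: 26400 × 0.937 = 24737
60–74: 6600 × 0.913 = 6026
75–89: 11200 × 0.941 = 10539
Net migration: 0–14 + 400 → 9846; 15–29 + 200 → 3345; 30–44 − 130 → 13558; 45–59 + 190 → 24927; 60–74 − 150 → 5876; 75–89 − 50 → 10489
Population now: 0–14=9846, 15–29=3345, 30–44=13558, 45–59=24927, 60–74=5876, 75–89=10489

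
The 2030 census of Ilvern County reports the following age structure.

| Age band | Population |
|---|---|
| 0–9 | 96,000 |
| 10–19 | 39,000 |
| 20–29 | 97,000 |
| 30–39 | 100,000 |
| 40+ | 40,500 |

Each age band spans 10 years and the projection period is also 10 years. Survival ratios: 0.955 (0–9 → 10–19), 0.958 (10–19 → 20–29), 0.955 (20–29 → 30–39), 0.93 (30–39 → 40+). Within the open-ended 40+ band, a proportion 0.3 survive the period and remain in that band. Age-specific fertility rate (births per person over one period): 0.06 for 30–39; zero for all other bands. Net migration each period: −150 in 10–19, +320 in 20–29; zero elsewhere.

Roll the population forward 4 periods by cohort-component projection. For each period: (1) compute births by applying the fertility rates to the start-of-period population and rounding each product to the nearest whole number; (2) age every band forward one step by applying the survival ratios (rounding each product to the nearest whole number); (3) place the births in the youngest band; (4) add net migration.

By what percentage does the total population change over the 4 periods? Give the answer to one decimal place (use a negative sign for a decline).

Period 1:
Births: 100000 × 0.06 = 6000
10–19: 96000 × 0.955 = 91680
20–29: 39000 × 0.958 = 37362
30–39: 97000 × 0.955 = 92635
40+: 100000 × 0.93 + 40500 × 0.3 = 93000 + 12150 = 105150
Net migration: 10–19 − 150 → 91530; 20–29 + 320 → 37682
→ [6000, 91530, 37682, 92635, 105150]
Period 2:
Births: 92635 × 0.06 = 5558
10–19: 6000 × 0.955 = 5730
20–29: 91530 × 0.958 = 87686
30–39: 37682 × 0.955 = 35986
40+: 92635 × 0.93 + 105150 × 0.3 = 86151 + 31545 = 117696
Net migration: 10–19 − 150 → 5580; 20–29 + 320 → 88006
→ [5558, 5580, 88006, 35986, 117696]
Period 3:
Births: 35986 × 0.06 = 2159
10–19: 5558 × 0.955 = 5308
20–29: 5580 × 0.958 = 5346
30–39: 88006 × 0.955 = 84046
40+: 35986 × 0.93 + 117696 × 0.3 = 33467 + 35309 = 68776
Net migration: 10–19 − 150 → 5158; 20–29 + 320 → 5666
→ [2159, 5158, 5666, 84046, 68776]
Period 4:
Births: 84046 × 0.06 = 5043
10–19: 2159 × 0.955 = 2062
20–29: 5158 × 0.958 = 4941
30–39: 5666 × 0.955 = 5411
40+: 84046 × 0.93 + 68776 × 0.3 = 78163 + 20633 = 98796
Net migration: 10–19 − 150 → 1912; 20–29 + 320 → 5261
→ [5043, 1912, 5261, 5411, 98796]
Total: 372500 → 116423; change = -256077; percentage change = -68.7%

-68.7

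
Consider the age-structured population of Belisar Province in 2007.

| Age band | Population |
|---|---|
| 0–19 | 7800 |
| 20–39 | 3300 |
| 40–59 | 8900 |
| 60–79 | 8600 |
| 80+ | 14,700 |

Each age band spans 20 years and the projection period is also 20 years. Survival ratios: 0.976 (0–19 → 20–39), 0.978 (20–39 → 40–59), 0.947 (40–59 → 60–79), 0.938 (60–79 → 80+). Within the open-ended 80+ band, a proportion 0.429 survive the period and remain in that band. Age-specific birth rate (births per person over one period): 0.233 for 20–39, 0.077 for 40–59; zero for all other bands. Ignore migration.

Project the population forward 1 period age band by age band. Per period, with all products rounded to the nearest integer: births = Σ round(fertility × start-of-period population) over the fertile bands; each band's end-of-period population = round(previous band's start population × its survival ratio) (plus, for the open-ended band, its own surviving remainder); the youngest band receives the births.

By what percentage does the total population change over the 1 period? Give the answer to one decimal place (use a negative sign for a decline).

After projecting period 1:
Births: 3300 × 0.233 = 769, 8900 × 0.077 = 685 — total 1454
20–39: 7800 × 0.976 = 7613
40–59: 3300 × 0.978 = 3227
60–79: 8900 × 0.947 = 8428
80+: 8600 × 0.938 + 14700 × 0.429 = 8067 + 6306 = 14373
End of period: [1454, 7613, 3227, 8428, 14373]
Total: 43300 → 35095; change = -8205; percentage change = -18.9%

-18.9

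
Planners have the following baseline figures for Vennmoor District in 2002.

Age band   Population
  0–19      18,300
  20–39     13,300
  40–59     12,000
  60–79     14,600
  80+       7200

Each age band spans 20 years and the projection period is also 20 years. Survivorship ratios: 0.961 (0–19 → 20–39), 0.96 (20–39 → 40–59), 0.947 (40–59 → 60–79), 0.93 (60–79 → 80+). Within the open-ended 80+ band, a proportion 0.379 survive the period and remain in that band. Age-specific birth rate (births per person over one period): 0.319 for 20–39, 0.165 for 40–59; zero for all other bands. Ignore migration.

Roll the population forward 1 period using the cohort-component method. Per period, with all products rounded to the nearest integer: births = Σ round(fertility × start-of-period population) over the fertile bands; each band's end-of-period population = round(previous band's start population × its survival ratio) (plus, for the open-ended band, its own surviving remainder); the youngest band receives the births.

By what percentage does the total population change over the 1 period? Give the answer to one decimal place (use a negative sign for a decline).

-1.8

Numbering the bands 1..5 from youngest to oldest:
Period 1:
Births: 13300 × 0.319 = 4243  |  12000 × 0.165 = 1980 — total 6223
Band 2: 18300 × 0.961 = 17586
Band 3: 13300 × 0.96 = 12768
Band 4: 12000 × 0.947 = 11364
Band 5: 14600 × 0.93 + 7200 × 0.379 = 13578 + 2729 = 16307
→ [6223, 17586, 12768, 11364, 16307]
Total: 65400 → 64248; change = -1152; percentage change = -1.8%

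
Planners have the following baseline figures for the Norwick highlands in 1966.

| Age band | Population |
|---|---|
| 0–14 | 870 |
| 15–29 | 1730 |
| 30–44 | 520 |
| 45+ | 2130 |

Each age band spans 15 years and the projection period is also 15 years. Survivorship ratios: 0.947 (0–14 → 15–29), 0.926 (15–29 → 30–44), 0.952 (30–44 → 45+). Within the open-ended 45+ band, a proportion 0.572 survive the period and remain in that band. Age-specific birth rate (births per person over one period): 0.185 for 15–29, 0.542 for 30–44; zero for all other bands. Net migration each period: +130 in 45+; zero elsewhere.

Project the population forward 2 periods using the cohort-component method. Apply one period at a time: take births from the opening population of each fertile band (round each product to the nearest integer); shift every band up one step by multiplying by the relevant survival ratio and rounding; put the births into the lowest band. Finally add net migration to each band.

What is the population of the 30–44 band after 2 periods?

763

Let group 1 be 0–14 through group 4 = 45+.
After projecting period 1:
Births: 1730 × 0.185 = 320  |  520 × 0.542 = 282 → 602
Group 2: 870 × 0.947 = 824
Group 3: 1730 × 0.926 = 1602
Group 4: 520 × 0.952 + 2130 × 0.572 = 495 + 1218 = 1713
Net migration: Group 4 + 130 → 1843
Giving 602 / 824 / 1602 / 1843.
After projecting period 2:
Births: 824 × 0.185 = 152  |  1602 × 0.542 = 868 → 1020
Group 2: 602 × 0.947 = 570
Group 3: 824 × 0.926 = 763
Group 4: 1602 × 0.952 + 1843 × 0.572 = 1525 + 1054 = 2579
Net migration: Group 4 + 130 → 2709
Giving 1020 / 570 / 763 / 2709.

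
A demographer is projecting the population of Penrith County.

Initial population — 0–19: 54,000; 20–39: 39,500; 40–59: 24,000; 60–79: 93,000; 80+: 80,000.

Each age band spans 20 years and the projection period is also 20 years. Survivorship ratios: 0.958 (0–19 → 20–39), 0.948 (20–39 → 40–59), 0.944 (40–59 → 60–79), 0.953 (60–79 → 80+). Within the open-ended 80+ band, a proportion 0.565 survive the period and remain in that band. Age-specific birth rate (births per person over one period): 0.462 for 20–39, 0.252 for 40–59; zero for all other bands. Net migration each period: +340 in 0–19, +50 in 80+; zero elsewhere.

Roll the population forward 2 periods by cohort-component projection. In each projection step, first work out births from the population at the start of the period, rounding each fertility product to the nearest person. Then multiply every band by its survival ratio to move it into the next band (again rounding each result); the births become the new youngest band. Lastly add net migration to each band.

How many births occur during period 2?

33336

Call the groups 1 to 5, youngest first.
[period 1]
Births: 39500 * 0.462 = 18249, 24000 * 0.252 = 6048 → total 24297
Group 2: 54000 * 0.958 = 51732
Group 3: 39500 * 0.948 = 37446
Group 4: 24000 * 0.944 = 22656
Group 5: 93000 * 0.953 + 80000 * 0.565 = 88629 + 45200 = 133829
Net migration: Group 1 + 340 → 24637; Group 5 + 50 → 133879
End of period: [24637, 51732, 37446, 22656, 133879]
[period 2]
Births: 51732 * 0.462 = 23900, 37446 * 0.252 = 9436 → total 33336
Group 2: 24637 * 0.958 = 23602
Group 3: 51732 * 0.948 = 49042
Group 4: 37446 * 0.944 = 35349
Group 5: 22656 * 0.953 + 133879 * 0.565 = 21591 + 75642 = 97233
Net migration: Group 1 + 340 → 33676; Group 5 + 50 → 97283
End of period: [33676, 23602, 49042, 35349, 97283]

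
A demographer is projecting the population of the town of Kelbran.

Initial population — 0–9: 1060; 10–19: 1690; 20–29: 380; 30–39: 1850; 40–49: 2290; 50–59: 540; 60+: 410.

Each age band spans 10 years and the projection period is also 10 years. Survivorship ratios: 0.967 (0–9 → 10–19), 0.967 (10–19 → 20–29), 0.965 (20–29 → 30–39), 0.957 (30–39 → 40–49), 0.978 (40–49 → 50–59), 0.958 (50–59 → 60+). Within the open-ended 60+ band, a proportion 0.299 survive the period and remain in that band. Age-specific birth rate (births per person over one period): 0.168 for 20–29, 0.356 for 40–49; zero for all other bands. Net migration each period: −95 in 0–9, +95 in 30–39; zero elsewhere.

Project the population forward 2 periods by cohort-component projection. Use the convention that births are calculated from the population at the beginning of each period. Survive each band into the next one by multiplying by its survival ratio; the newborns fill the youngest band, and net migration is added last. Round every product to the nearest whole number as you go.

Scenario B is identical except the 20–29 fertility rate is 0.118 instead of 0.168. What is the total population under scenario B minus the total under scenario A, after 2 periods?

-100

Period 1:
Births: 380 * 0.168 = 64  |  2290 * 0.356 = 815 — total 879
10–19: 1060 * 0.967 = 1025
20–29: 1690 * 0.967 = 1634
30–39: 380 * 0.965 = 367
40–49: 1850 * 0.957 = 1770
50–59: 2290 * 0.978 = 2240
60+: 540 * 0.958 + 410 * 0.299 = 517 + 123 = 640
Net migration: 0–9 − 95 → 784; 30–39 + 95 → 462
End of period: [784, 1025, 1634, 462, 1770, 2240, 640]
Period 2:
Births: 1634 * 0.168 = 275  |  1770 * 0.356 = 630 — total 905
10–19: 784 * 0.967 = 758
20–29: 1025 * 0.967 = 991
30–39: 1634 * 0.965 = 1577
40–49: 462 * 0.957 = 442
50–59: 1770 * 0.978 = 1731
60+: 2240 * 0.958 + 640 * 0.299 = 2146 + 191 = 2337
Net migration: 0–9 − 95 → 810; 30–39 + 95 → 1672
End of period: [810, 758, 991, 1672, 442, 1731, 2337]
Scenario A total after 2 periods: 8741
Scenario B projection —
Period 1:
Births: 380 * 0.118 = 45  |  2290 * 0.356 = 815 — total 860
10–19: 1060 * 0.967 = 1025
20–29: 1690 * 0.967 = 1634
30–39: 380 * 0.965 = 367
40–49: 1850 * 0.957 = 1770
50–59: 2290 * 0.978 = 2240
60+: 540 * 0.958 + 410 * 0.299 = 517 + 123 = 640
Net migration: 0–9 − 95 → 765; 30–39 + 95 → 462
End of period: [765, 1025, 1634, 462, 1770, 2240, 640]
Period 2:
Births: 1634 * 0.118 = 193  |  1770 * 0.356 = 630 — total 823
10–19: 765 * 0.967 = 740
20–29: 1025 * 0.967 = 991
30–39: 1634 * 0.965 = 1577
40–49: 462 * 0.957 = 442
50–59: 1770 * 0.978 = 1731
60+: 2240 * 0.958 + 640 * 0.299 = 2146 + 191 = 2337
Net migration: 0–9 − 95 → 728; 30–39 + 95 → 1672
End of period: [728, 740, 991, 1672, 442, 1731, 2337]
Scenario B total after 2 periods: 8641
Difference B − A = 8641 − 8741 = -100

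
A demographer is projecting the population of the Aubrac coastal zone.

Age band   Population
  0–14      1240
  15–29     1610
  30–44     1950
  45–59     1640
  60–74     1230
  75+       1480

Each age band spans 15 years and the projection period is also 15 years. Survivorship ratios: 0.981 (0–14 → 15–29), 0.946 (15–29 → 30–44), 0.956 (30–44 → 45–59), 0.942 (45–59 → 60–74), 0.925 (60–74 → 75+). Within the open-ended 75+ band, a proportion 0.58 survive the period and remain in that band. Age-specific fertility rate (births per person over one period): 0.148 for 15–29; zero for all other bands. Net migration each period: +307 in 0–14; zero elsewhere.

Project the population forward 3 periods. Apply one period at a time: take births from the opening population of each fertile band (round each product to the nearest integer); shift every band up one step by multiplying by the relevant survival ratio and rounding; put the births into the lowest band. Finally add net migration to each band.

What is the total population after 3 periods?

6965

Numbering the bands 1..6 from youngest to oldest:
Period 1.
Births: 1610 * 0.148 = 238
Band 2: 1240 * 0.981 = 1216
Band 3: 1610 * 0.946 = 1523
Band 4: 1950 * 0.956 = 1864
Band 5: 1640 * 0.942 = 1545
Band 6: 1230 * 0.925 + 1480 * 0.58 = 1138 + 858 = 1996
Net migration: Band 1 + 307 → 545
→ [545, 1216, 1523, 1864, 1545, 1996]
Period 2.
Births: 1216 * 0.148 = 180
Band 2: 545 * 0.981 = 535
Band 3: 1216 * 0.946 = 1150
Band 4: 1523 * 0.956 = 1456
Band 5: 1864 * 0.942 = 1756
Band 6: 1545 * 0.925 + 1996 * 0.58 = 1429 + 1158 = 2587
Net migration: Band 1 + 307 → 487
→ [487, 535, 1150, 1456, 1756, 2587]
Period 3.
Births: 535 * 0.148 = 79
Band 2: 487 * 0.981 = 478
Band 3: 535 * 0.946 = 506
Band 4: 1150 * 0.956 = 1099
Band 5: 1456 * 0.942 = 1372
Band 6: 1756 * 0.925 + 2587 * 0.58 = 1624 + 1500 = 3124
Net migration: Band 1 + 307 → 386
→ [386, 478, 506, 1099, 1372, 3124]
Total after period 3: 386 + 478 + 506 + 1099 + 1372 + 3124 = 6965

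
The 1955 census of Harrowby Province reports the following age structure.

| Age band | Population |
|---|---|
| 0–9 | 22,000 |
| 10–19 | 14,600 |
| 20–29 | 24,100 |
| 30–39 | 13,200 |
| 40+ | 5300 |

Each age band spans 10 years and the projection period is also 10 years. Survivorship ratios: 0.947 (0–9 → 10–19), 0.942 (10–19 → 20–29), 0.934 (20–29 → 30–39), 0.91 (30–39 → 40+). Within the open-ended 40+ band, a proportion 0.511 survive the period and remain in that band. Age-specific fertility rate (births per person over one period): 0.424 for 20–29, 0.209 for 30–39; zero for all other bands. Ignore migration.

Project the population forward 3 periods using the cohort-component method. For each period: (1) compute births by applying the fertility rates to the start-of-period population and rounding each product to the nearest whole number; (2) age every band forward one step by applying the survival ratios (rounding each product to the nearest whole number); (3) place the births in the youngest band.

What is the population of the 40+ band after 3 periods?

26000

Call the groups 1 to 5, youngest first.
Period 1.
Births: 24100 × 0.424 = 10218  |  13200 × 0.209 = 2759 ⇒ total 12977
Group 2: 22000 × 0.947 = 20834
Group 3: 14600 × 0.942 = 13753
Group 4: 24100 × 0.934 = 22509
Group 5: 13200 × 0.91 + 5300 × 0.511 = 12012 + 2708 = 14720
Giving 12977 / 20834 / 13753 / 22509 / 14720.
Period 2.
Births: 13753 × 0.424 = 5831  |  22509 × 0.209 = 4704 ⇒ total 10535
Group 2: 12977 × 0.947 = 12289
Group 3: 20834 × 0.942 = 19626
Group 4: 13753 × 0.934 = 12845
Group 5: 22509 × 0.91 + 14720 × 0.511 = 20483 + 7522 = 28005
Giving 10535 / 12289 / 19626 / 12845 / 28005.
Period 3.
Births: 19626 × 0.424 = 8321  |  12845 × 0.209 = 2685 ⇒ total 11006
Group 2: 10535 × 0.947 = 9977
Group 3: 12289 × 0.942 = 11576
Group 4: 19626 × 0.934 = 18331
Group 5: 12845 × 0.91 + 28005 × 0.511 = 11689 + 14311 = 26000
Giving 11006 / 9977 / 11576 / 18331 / 26000.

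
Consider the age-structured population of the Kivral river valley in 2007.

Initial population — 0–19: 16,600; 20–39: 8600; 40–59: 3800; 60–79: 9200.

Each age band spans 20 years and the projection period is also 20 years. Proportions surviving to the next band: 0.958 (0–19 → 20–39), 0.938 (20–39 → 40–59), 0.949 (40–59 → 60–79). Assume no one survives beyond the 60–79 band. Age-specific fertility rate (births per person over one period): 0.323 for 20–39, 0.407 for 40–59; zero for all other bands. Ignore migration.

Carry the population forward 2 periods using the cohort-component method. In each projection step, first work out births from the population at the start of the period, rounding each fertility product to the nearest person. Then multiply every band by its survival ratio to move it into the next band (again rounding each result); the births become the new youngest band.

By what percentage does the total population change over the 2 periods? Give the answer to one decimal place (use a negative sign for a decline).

Call the groups 1 to 4, youngest first.
[period 1]
Births: 8600 × 0.323 = 2778 ; 3800 × 0.407 = 1547 → 4325
Group 2: 16600 × 0.958 = 15903
Group 3: 8600 × 0.938 = 8067
Group 4: 3800 × 0.949 = 3606
Population now: 0–19=4325, 20–39=15903, 40–59=8067, 60–79=3606
[period 2]
Births: 15903 × 0.323 = 5137 ; 8067 × 0.407 = 3283 → 8420
Group 2: 4325 × 0.958 = 4143
Group 3: 15903 × 0.938 = 14917
Group 4: 8067 × 0.949 = 7656
Population now: 0–19=8420, 20–39=4143, 40–59=14917, 60–79=7656
Total: 38200 → 35136; change = -3064; percentage change = -8.0%

-8.0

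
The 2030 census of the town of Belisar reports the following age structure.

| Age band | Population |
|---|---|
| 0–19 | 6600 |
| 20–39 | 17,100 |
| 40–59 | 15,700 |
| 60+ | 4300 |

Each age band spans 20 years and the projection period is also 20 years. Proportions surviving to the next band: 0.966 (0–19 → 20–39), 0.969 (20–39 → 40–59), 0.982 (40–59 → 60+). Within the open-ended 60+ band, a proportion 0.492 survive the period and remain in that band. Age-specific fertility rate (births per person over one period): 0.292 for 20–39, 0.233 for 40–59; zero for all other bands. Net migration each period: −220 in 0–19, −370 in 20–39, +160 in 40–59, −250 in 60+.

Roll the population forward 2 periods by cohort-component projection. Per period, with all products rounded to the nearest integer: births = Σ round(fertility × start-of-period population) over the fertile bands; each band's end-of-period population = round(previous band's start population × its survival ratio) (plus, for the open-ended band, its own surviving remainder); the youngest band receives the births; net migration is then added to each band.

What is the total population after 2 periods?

Period 1:
Births: 17100 × 0.292 = 4993  |  15700 × 0.233 = 3658 ⇒ total 8651
20–39: 6600 × 0.966 = 6376
40–59: 17100 × 0.969 = 16570
60+: 15700 × 0.982 + 4300 × 0.492 = 15417 + 2116 = 17533
Net migration: 0–19 − 220 → 8431; 20–39 − 370 → 6006; 40–59 + 160 → 16730; 60+ − 250 → 17283
Giving 8431 / 6006 / 16730 / 17283.
Period 2:
Births: 6006 × 0.292 = 1754  |  16730 × 0.233 = 3898 ⇒ total 5652
20–39: 8431 × 0.966 = 8144
40–59: 6006 × 0.969 = 5820
60+: 16730 × 0.982 + 17283 × 0.492 = 16429 + 8503 = 24932
Net migration: 0–19 − 220 → 5432; 20–39 − 370 → 7774; 40–59 + 160 → 5980; 60+ − 250 → 24682
Giving 5432 / 7774 / 5980 / 24682.
Total after period 2: 5432 + 7774 + 5980 + 24682 = 43868

43868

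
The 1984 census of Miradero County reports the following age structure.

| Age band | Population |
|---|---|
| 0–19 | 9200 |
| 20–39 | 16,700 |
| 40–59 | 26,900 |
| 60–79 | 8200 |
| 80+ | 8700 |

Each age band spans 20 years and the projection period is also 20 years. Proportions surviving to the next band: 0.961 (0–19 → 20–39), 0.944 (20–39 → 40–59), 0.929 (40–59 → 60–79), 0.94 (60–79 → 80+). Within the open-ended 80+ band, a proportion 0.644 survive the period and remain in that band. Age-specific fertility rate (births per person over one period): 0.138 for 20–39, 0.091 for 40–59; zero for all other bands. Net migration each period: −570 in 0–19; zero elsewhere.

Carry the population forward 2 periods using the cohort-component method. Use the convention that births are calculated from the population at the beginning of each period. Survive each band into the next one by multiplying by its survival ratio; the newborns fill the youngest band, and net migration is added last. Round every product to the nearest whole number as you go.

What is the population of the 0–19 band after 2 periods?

After projecting period 1:
Births: 16700 × 0.138 = 2305  |  26900 × 0.091 = 2448 → total 4753
20–39: 9200 × 0.961 = 8841
40–59: 16700 × 0.944 = 15765
60–79: 26900 × 0.929 = 24990
80+: 8200 × 0.94 + 8700 × 0.644 = 7708 + 5603 = 13311
Net migration: 0–19 − 570 → 4183
→ [4183, 8841, 15765, 24990, 13311]
After projecting period 2:
Births: 8841 × 0.138 = 1220  |  15765 × 0.091 = 1435 → total 2655
20–39: 4183 × 0.961 = 4020
40–59: 8841 × 0.944 = 8346
60–79: 15765 × 0.929 = 14646
80+: 24990 × 0.94 + 13311 × 0.644 = 23491 + 8572 = 32063
Net migration: 0–19 − 570 → 2085
→ [2085, 4020, 8346, 14646, 32063]

2085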